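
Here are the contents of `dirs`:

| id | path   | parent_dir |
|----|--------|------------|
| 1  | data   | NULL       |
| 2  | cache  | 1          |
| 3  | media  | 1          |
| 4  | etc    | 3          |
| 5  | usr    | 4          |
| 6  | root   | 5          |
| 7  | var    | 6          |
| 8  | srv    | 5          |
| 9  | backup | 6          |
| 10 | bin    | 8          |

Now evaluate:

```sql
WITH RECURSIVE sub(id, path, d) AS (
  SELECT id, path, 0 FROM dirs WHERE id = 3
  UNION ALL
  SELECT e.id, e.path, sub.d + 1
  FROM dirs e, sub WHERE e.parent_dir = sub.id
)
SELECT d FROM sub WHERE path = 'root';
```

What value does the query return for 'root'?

3

Base: id=3 (media) at d 0.
Iteration 1: rows with parent_dir in {3} -> etc (id 4, d 1).
Iteration 2: rows with parent_dir in {4} -> usr (id 5, d 2).
Iteration 3: rows with parent_dir in {5} -> root (id 6, d 3), srv (id 8, d 3).
Iteration 4: rows with parent_dir in {6,8} -> var (id 7, d 4), backup (id 9, d 4), bin (id 10, d 4).
Iteration 5: no rows with parent_dir in {7,9,10}; recursion stops.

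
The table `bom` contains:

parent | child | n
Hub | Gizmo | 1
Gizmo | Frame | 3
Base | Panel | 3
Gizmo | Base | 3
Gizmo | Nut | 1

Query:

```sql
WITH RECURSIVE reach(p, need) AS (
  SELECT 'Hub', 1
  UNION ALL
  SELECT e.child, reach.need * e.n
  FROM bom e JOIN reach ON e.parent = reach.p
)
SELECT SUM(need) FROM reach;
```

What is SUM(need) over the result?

18

Base: (Hub, need=1).
Iteration 1: components of {Hub} -> Gizmo = 1*1 = 1.
Iteration 2: components of {Gizmo} -> Base = 1*3 = 3, Frame = 1*3 = 3, Nut = 1*1 = 1.
Iteration 3: components of {Base,Frame,Nut} -> Panel = 3*3 = 9.
Iteration 4: no further components; recursion stops.
SUM(need) = 1 + 1 + 3 + 1 + 3 + 9 = 18.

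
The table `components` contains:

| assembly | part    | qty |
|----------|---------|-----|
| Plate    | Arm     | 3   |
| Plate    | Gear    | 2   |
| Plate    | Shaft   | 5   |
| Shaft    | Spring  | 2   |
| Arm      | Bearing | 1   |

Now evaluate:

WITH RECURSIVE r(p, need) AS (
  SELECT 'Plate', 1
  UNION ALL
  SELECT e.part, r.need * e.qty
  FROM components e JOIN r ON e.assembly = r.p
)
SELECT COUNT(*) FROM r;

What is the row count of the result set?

Base: (Plate, need=1).
Iteration 1: components of {Plate} -> Arm = 1*3 = 3, Gear = 1*2 = 2, Shaft = 1*5 = 5.
Iteration 2: components of {Arm,Gear,Shaft} -> Bearing = 3*1 = 3, Spring = 5*2 = 10.
Iteration 3: no further components; recursion stops.
Total rows emitted: 6.

6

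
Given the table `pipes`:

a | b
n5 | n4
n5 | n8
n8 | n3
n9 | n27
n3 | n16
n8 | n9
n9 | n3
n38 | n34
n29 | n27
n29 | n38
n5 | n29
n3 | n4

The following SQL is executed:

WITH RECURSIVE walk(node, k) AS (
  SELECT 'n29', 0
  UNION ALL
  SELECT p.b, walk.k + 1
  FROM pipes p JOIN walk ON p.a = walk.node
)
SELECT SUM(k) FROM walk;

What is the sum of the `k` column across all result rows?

Base: (n29, k=0).
Iteration 1: edges from {n29} -> (n27, k=1), (n38, k=1).
Iteration 2: edges from {n27,n38} -> (n34, k=2).
Iteration 3: no outgoing edges from {n34}; recursion stops.
SUM(k) = 0 + 1 + 1 + 2 = 4.

4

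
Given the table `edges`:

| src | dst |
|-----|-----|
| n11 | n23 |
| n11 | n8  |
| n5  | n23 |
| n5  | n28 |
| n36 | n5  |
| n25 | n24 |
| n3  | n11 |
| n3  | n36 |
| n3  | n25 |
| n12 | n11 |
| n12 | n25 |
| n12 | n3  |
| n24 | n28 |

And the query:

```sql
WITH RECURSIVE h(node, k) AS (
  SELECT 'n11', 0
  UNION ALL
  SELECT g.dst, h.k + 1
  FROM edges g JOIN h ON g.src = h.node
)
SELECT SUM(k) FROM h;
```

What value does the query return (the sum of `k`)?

Base: (n11, k=0).
Iteration 1: edges from {n11} -> (n23, k=1), (n8, k=1).
Iteration 2: no outgoing edges from {n23,n8}; recursion stops.
SUM(k) = 0 + 1 + 1 = 2.

2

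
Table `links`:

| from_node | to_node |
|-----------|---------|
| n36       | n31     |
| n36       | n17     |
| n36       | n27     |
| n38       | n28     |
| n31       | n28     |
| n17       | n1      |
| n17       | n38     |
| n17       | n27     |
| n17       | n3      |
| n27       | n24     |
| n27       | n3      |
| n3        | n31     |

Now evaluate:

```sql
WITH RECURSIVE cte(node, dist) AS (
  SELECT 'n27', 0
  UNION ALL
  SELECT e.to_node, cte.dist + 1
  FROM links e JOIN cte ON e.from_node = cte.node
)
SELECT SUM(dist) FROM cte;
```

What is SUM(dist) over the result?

7

Base: (n27, dist=0).
Iteration 1: edges from {n27} -> (n24, dist=1), (n3, dist=1).
Iteration 2: edges from {n24,n3} -> (n31, dist=2).
Iteration 3: edges from {n31} -> (n28, dist=3).
Iteration 4: no outgoing edges from {n28}; recursion stops.
SUM(dist) = 0 + 1 + 1 + 2 + 3 = 7.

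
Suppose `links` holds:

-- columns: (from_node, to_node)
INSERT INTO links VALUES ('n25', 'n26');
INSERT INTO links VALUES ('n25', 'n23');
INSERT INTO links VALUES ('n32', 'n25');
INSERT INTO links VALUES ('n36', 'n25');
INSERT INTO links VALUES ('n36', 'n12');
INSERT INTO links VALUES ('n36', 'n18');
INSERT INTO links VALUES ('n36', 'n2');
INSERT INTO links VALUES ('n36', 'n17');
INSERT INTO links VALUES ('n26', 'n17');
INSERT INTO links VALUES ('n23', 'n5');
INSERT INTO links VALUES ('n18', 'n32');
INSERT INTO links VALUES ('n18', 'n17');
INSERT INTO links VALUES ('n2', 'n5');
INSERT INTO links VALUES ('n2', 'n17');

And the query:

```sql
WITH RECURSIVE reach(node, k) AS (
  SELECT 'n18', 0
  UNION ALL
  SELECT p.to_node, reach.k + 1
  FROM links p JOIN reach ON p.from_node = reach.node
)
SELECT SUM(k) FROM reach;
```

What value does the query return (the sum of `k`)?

Base: (n18, k=0).
Iteration 1: edges from {n18} -> (n17, k=1), (n32, k=1).
Iteration 2: edges from {n17,n32} -> (n25, k=2).
Iteration 3: edges from {n25} -> (n23, k=3), (n26, k=3).
Iteration 4: edges from {n23,n26} -> (n17, k=4), (n5, k=4).
Iteration 5: no outgoing edges from {n17,n5}; recursion stops.
SUM(k) = 0 + 1 + 1 + 2 + 3 + 3 + 4 + 4 = 18.

18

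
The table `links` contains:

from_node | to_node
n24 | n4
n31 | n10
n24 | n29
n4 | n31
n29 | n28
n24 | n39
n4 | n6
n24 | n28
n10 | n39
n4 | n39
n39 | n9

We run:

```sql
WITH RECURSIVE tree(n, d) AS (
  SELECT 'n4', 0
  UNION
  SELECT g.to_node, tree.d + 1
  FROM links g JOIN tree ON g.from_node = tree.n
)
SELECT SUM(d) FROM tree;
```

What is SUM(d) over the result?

Base: (n4, d=0).
Iteration 1: edges from {n4} -> (n31, d=1), (n39, d=1), (n6, d=1).
Iteration 2: edges from {n31,n39,n6} -> (n10, d=2), (n9, d=2).
Iteration 3: edges from {n10,n9} -> (n39, d=3).
Iteration 4: edges from {n39} -> (n9, d=4).
Iteration 5: no outgoing edges from {n9}; recursion stops.
SUM(d) = 0 + 1 + 1 + 1 + 2 + 2 + 3 + 4 = 14.

14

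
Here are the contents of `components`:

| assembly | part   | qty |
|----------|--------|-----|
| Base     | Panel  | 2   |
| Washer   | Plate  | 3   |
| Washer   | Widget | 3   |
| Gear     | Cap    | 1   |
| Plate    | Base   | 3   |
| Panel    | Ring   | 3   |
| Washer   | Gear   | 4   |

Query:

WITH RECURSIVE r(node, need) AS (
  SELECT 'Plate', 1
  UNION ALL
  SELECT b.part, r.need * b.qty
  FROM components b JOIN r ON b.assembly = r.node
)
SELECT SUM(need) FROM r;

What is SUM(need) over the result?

Base: (Plate, need=1).
Iteration 1: components of {Plate} -> Base = 1*3 = 3.
Iteration 2: components of {Base} -> Panel = 3*2 = 6.
Iteration 3: components of {Panel} -> Ring = 6*3 = 18.
Iteration 4: no further components; recursion stops.
SUM(need) = 1 + 3 + 6 + 18 = 28.

28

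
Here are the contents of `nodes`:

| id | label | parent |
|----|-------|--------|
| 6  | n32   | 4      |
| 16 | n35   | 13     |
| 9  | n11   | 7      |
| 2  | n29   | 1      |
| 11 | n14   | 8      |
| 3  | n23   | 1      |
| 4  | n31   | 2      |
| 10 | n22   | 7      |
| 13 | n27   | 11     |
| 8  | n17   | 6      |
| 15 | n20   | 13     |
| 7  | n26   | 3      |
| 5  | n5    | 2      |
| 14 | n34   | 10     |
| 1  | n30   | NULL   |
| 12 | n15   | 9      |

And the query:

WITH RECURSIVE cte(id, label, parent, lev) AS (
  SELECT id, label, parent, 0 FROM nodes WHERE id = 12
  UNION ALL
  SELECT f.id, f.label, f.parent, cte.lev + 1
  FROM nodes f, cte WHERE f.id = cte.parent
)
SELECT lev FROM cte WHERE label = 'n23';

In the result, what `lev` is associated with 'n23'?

Base: id=12 (n15), parent=9, lev 0.
Iteration 1: join on id=9 -> n11 (id 9, parent=7, lev 1).
Iteration 2: join on id=7 -> n26 (id 7, parent=3, lev 2).
Iteration 3: join on id=3 -> n23 (id 3, parent=1, lev 3).
Iteration 4: join on id=1 -> n30 (id 1, parent=NULL, lev 4).
Iteration 5: parent is NULL; no match; recursion stops.

3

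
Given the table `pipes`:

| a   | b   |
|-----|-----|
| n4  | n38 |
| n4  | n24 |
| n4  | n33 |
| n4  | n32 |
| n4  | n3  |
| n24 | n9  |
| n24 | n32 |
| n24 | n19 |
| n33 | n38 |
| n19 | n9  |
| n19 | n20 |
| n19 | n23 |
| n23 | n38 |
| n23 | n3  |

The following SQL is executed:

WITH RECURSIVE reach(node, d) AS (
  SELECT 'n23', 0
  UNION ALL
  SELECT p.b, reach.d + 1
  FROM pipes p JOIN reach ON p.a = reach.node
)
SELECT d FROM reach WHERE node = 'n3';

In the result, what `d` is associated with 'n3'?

Base: (n23, d=0).
Iteration 1: edges from {n23} -> (n3, d=1), (n38, d=1).
Iteration 2: no outgoing edges from {n3,n38}; recursion stops.

1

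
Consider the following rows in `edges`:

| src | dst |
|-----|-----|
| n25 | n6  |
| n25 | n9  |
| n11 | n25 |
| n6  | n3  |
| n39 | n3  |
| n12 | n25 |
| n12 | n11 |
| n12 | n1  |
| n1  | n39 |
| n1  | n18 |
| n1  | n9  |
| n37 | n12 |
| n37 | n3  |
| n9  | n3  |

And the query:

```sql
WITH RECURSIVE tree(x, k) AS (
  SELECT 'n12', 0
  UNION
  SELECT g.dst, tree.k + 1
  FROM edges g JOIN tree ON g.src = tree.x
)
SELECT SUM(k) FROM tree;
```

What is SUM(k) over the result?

26

Base: (n12, k=0).
Iteration 1: edges from {n12} -> (n1, k=1), (n11, k=1), (n25, k=1).
Iteration 2: edges from {n1,n11,n25} -> (n18, k=2), (n25, k=2), (n39, k=2), (n6, k=2), (n9, k=2). [UNION drops 1 duplicate row(s)]
Iteration 3: edges from {n18,n25,n39,n6,n9} -> (n3, k=3), (n6, k=3), (n9, k=3). [UNION drops 2 duplicate row(s)]
Iteration 4: edges from {n3,n6,n9} -> (n3, k=4). [UNION drops 1 duplicate row(s)]
Iteration 5: no outgoing edges from {n3}; recursion stops.
SUM(k) = 0 + 1 + 1 + 1 + 2 + 2 + 2 + 2 + 2 + 3 + 3 + 3 + 4 = 26.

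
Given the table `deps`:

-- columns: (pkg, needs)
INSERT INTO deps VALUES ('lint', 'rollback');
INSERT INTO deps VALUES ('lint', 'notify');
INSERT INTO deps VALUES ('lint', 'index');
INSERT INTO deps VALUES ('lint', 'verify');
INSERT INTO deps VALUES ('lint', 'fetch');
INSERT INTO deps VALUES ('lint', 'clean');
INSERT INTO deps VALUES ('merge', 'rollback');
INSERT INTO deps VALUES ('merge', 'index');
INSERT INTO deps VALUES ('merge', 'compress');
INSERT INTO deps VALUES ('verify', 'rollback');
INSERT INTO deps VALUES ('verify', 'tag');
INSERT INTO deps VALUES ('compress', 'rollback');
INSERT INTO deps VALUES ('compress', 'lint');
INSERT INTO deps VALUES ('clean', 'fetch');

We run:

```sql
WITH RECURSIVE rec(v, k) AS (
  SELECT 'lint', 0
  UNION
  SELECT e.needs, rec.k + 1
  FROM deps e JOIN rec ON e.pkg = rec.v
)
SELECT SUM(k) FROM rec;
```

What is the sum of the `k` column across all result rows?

12

Base: (lint, k=0).
Iteration 1: edges from {lint} -> (clean, k=1), (fetch, k=1), (index, k=1), (notify, k=1), (rollback, k=1), (verify, k=1).
Iteration 2: edges from {clean,fetch,index,notify,rollback,verify} -> (fetch, k=2), (rollback, k=2), (tag, k=2).
Iteration 3: no outgoing edges from {fetch,rollback,tag}; recursion stops.
SUM(k) = 0 + 1 + 1 + 1 + 1 + 1 + 1 + 2 + 2 + 2 = 12.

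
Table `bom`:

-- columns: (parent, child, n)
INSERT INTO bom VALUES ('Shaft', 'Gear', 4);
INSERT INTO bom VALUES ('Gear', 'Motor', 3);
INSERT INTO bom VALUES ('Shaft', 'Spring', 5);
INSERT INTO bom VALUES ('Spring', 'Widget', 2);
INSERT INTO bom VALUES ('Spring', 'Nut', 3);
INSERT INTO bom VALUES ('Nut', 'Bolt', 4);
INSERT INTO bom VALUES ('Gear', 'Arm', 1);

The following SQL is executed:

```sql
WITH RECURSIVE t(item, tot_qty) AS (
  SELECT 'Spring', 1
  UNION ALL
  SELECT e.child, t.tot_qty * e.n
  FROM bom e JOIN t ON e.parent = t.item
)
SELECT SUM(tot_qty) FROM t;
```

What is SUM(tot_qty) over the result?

Base: (Spring, tot_qty=1).
Iteration 1: components of {Spring} -> Nut = 1*3 = 3, Widget = 1*2 = 2.
Iteration 2: components of {Nut,Widget} -> Bolt = 3*4 = 12.
Iteration 3: no further components; recursion stops.
SUM(tot_qty) = 1 + 2 + 3 + 12 = 18.

18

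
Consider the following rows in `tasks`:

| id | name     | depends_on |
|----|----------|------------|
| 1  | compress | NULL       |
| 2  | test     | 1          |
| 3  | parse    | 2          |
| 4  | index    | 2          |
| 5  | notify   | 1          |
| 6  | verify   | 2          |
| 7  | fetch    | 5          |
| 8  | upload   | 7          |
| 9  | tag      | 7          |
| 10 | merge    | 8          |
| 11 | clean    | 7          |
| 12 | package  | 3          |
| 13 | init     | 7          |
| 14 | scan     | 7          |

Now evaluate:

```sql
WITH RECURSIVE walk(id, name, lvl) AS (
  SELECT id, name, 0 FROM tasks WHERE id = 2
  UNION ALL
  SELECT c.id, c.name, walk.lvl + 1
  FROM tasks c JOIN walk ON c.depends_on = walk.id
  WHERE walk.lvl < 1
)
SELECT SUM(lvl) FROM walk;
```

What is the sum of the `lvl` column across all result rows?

Base: id=2 (test) at lvl 0.
Iteration 1: rows with depends_on in {2} -> parse (id 3, lvl 1), index (id 4, lvl 1), verify (id 6, lvl 1).
Iteration 2: lvl < 1 fails for all current rows; recursion stops.
SUM(lvl) = 0 + 1 + 1 + 1 = 3.

3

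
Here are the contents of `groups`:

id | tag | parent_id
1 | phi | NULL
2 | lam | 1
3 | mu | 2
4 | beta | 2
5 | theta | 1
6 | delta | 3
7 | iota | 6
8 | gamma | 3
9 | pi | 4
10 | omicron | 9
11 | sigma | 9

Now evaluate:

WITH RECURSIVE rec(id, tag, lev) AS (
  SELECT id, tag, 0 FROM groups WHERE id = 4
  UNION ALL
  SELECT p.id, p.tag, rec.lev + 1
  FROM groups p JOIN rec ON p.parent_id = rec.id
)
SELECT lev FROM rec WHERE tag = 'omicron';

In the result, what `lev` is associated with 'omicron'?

2

Base: id=4 (beta) at lev 0.
Iteration 1: rows with parent_id in {4} -> pi (id 9, lev 1).
Iteration 2: rows with parent_id in {9} -> omicron (id 10, lev 2), sigma (id 11, lev 2).
Iteration 3: no rows with parent_id in {10,11}; recursion stops.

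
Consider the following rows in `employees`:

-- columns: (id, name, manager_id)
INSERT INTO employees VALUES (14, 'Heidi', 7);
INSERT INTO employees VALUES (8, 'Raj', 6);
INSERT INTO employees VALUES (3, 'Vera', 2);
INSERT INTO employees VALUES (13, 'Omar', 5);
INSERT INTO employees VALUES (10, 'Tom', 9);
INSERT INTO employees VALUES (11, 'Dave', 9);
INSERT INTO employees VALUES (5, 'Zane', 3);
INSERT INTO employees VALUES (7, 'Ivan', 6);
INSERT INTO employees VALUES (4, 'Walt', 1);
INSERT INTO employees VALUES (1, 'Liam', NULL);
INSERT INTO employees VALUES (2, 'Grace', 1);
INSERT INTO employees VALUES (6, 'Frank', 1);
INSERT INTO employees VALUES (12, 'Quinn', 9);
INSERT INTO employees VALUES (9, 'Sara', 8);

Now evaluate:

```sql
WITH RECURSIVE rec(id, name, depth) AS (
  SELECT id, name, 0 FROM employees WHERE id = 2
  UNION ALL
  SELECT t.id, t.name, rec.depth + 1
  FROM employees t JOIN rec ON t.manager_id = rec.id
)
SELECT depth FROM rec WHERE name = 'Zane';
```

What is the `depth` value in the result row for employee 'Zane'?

Base: id=2 (Grace) at depth 0.
Iteration 1: rows with manager_id in {2} -> Vera (id 3, depth 1).
Iteration 2: rows with manager_id in {3} -> Zane (id 5, depth 2).
Iteration 3: rows with manager_id in {5} -> Omar (id 13, depth 3).
Iteration 4: no rows with manager_id in {13}; recursion stops.

2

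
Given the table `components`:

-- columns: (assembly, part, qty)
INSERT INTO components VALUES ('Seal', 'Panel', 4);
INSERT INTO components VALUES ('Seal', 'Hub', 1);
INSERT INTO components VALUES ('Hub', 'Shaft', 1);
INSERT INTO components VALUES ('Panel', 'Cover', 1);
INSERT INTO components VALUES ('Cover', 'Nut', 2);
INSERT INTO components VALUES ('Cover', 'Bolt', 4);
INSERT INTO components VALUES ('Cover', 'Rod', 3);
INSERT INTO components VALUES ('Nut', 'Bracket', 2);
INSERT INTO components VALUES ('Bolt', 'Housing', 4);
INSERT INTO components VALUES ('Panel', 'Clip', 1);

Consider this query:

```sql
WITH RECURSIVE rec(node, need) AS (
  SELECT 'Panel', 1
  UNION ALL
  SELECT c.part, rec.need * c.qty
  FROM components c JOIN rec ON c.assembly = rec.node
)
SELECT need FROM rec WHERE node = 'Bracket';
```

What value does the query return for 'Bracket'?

4

Base: (Panel, need=1).
Iteration 1: components of {Panel} -> Clip = 1*1 = 1, Cover = 1*1 = 1.
Iteration 2: components of {Clip,Cover} -> Bolt = 1*4 = 4, Nut = 1*2 = 2, Rod = 1*3 = 3.
Iteration 3: components of {Bolt,Nut,Rod} -> Bracket = 2*2 = 4, Housing = 4*4 = 16.
Iteration 4: no further components; recursion stops.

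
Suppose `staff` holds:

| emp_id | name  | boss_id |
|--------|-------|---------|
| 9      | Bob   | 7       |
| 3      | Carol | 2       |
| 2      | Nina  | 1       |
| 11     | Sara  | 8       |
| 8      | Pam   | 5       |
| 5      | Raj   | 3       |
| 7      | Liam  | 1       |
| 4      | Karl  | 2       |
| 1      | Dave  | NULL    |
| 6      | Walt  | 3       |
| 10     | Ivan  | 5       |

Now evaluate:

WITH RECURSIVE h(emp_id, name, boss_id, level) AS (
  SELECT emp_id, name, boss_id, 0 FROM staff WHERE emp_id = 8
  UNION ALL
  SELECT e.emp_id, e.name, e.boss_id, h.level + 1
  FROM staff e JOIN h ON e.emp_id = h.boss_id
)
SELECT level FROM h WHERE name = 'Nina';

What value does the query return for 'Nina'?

Base: emp_id=8 (Pam), boss_id=5, level 0.
Iteration 1: join on emp_id=5 -> Raj (id 5, boss_id=3, level 1).
Iteration 2: join on emp_id=3 -> Carol (id 3, boss_id=2, level 2).
Iteration 3: join on emp_id=2 -> Nina (id 2, boss_id=1, level 3).
Iteration 4: join on emp_id=1 -> Dave (id 1, boss_id=NULL, level 4).
Iteration 5: boss_id is NULL; no match; recursion stops.

3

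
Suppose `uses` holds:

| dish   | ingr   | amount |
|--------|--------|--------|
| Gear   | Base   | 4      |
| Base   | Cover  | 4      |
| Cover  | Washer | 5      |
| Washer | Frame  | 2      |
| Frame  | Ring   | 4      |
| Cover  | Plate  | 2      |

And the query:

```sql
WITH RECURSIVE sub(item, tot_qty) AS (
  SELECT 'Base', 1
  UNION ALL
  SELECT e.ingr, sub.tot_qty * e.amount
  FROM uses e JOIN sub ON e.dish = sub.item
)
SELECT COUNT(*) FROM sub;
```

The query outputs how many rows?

6

Base: (Base, tot_qty=1).
Iteration 1: components of {Base} -> Cover = 1*4 = 4.
Iteration 2: components of {Cover} -> Plate = 4*2 = 8, Washer = 4*5 = 20.
Iteration 3: components of {Plate,Washer} -> Frame = 20*2 = 40.
Iteration 4: components of {Frame} -> Ring = 40*4 = 160.
Iteration 5: no further components; recursion stops.
Total rows emitted: 6.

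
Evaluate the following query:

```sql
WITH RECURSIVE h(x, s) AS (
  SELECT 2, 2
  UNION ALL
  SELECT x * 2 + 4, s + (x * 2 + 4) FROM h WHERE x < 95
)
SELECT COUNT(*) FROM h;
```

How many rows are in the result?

6

Base: x=2, s=2.
Iteration 1: 2 < 95 holds -> x = 2 * 2 + 4 = 8, s = 2 + 8 = 10.
Iteration 2: 8 < 95 holds -> x = 8 * 2 + 4 = 20, s = 10 + 20 = 30.
Iteration 3: 20 < 95 holds -> x = 20 * 2 + 4 = 44, s = 30 + 44 = 74.
Iteration 4: 44 < 95 holds -> x = 44 * 2 + 4 = 92, s = 74 + 92 = 166.
Iteration 5: 92 < 95 holds -> x = 92 * 2 + 4 = 188, s = 166 + 188 = 354.
Iteration 6: 188 < 95 fails; recursion stops.
Total rows emitted: 6.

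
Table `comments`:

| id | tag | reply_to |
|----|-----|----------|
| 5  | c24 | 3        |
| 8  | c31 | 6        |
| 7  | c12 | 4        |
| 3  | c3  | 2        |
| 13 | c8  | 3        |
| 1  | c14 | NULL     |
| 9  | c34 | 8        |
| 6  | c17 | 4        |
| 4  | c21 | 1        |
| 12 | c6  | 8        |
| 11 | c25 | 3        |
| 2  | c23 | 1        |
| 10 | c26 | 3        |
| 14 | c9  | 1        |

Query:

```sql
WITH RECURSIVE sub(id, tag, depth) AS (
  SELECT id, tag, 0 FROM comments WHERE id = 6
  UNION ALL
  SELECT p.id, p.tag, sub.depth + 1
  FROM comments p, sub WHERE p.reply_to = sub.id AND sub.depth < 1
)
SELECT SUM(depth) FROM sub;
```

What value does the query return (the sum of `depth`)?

1

Base: id=6 (c17) at depth 0.
Iteration 1: rows with reply_to in {6} -> c31 (id 8, depth 1).
Iteration 2: depth < 1 fails for all current rows; recursion stops.
SUM(depth) = 0 + 1 = 1.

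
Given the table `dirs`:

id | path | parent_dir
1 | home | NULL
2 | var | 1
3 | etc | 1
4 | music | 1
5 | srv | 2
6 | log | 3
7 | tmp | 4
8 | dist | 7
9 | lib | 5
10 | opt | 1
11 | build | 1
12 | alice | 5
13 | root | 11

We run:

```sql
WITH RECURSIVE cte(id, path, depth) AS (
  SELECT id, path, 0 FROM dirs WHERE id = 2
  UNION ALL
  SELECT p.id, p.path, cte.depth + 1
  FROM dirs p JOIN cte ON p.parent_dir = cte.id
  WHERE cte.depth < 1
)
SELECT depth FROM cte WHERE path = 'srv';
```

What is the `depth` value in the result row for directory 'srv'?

Base: id=2 (var) at depth 0.
Iteration 1: rows with parent_dir in {2} -> srv (id 5, depth 1).
Iteration 2: depth < 1 fails for all current rows; recursion stops.

1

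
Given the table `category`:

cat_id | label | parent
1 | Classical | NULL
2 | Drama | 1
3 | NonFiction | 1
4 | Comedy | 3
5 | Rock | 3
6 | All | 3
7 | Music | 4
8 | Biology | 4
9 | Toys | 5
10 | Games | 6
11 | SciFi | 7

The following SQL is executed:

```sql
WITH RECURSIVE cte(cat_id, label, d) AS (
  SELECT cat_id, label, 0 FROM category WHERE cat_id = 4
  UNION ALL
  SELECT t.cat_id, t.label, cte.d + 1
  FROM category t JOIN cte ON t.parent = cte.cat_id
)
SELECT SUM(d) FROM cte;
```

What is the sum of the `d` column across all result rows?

4

Base: cat_id=4 (Comedy) at d 0.
Iteration 1: rows with parent in {4} -> Music (id 7, d 1), Biology (id 8, d 1).
Iteration 2: rows with parent in {7,8} -> SciFi (id 11, d 2).
Iteration 3: no rows with parent in {11}; recursion stops.
SUM(d) = 0 + 1 + 1 + 2 = 4.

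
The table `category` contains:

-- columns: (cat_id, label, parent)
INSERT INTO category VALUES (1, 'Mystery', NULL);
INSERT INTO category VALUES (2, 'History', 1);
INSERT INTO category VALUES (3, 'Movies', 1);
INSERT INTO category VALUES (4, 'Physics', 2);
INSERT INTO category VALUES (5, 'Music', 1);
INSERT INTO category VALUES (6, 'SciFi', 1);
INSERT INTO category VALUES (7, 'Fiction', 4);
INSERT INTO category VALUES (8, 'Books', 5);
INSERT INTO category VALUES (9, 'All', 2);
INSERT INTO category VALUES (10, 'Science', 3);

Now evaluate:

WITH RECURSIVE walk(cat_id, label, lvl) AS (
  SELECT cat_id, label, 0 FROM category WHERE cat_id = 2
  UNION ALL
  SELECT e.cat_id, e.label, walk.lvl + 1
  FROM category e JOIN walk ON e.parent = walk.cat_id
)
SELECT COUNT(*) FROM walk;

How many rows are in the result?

Base: cat_id=2 (History) at lvl 0.
Iteration 1: rows with parent in {2} -> Physics (id 4, lvl 1), All (id 9, lvl 1).
Iteration 2: rows with parent in {4,9} -> Fiction (id 7, lvl 2).
Iteration 3: no rows with parent in {7}; recursion stops.
Total rows emitted: 4.

4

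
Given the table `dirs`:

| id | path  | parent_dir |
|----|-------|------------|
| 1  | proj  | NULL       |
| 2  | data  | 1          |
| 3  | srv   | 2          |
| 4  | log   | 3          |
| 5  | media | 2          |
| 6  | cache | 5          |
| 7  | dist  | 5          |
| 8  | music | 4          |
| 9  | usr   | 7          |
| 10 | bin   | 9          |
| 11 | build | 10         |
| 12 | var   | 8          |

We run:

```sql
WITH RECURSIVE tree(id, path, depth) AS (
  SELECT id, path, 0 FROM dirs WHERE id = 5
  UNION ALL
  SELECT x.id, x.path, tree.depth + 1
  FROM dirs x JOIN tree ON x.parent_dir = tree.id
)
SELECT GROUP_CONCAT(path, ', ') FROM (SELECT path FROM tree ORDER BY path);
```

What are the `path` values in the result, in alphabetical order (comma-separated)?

Base: id=5 (media) at depth 0.
Iteration 1: rows with parent_dir in {5} -> cache (id 6, depth 1), dist (id 7, depth 1).
Iteration 2: rows with parent_dir in {6,7} -> usr (id 9, depth 2).
Iteration 3: rows with parent_dir in {9} -> bin (id 10, depth 3).
Iteration 4: rows with parent_dir in {10} -> build (id 11, depth 4).
Iteration 5: no rows with parent_dir in {11}; recursion stops.

bin, build, cache, dist, media, usr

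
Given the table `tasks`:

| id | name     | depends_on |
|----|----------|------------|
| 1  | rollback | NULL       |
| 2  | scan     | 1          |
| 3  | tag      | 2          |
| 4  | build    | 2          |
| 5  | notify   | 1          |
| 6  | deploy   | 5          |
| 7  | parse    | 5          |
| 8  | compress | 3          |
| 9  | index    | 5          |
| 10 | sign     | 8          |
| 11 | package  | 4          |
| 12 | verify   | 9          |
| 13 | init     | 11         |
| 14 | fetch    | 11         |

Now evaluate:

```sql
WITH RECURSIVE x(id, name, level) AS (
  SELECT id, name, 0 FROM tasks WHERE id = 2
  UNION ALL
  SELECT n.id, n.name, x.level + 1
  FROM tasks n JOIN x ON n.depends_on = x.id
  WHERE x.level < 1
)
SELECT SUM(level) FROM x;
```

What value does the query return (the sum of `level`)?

2

Base: id=2 (scan) at level 0.
Iteration 1: rows with depends_on in {2} -> tag (id 3, level 1), build (id 4, level 1).
Iteration 2: level < 1 fails for all current rows; recursion stops.
SUM(level) = 0 + 1 + 1 = 2.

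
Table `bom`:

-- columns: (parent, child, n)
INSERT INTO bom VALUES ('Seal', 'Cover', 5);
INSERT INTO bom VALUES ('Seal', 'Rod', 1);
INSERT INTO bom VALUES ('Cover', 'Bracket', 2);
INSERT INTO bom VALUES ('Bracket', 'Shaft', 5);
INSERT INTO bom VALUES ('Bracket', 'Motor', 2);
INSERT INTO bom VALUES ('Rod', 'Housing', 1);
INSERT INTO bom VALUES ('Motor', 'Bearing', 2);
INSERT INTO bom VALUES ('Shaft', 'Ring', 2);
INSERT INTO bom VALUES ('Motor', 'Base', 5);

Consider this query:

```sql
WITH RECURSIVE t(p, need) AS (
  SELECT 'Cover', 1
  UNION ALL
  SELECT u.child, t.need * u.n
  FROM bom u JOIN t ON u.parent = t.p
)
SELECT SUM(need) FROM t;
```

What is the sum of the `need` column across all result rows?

Base: (Cover, need=1).
Iteration 1: components of {Cover} -> Bracket = 1*2 = 2.
Iteration 2: components of {Bracket} -> Motor = 2*2 = 4, Shaft = 2*5 = 10.
Iteration 3: components of {Motor,Shaft} -> Base = 4*5 = 20, Bearing = 4*2 = 8, Ring = 10*2 = 20.
Iteration 4: no further components; recursion stops.
SUM(need) = 1 + 2 + 10 + 4 + 20 + 8 + 20 = 65.

65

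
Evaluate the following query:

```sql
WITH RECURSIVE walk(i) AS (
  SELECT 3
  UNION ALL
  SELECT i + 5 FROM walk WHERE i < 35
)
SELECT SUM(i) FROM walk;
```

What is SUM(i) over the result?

164

Base: i=3.
Iteration 1: 3 < 35 holds -> i = 3 + 5 = 8.
Iteration 2: 8 < 35 holds -> i = 8 + 5 = 13.
Iteration 3: 13 < 35 holds -> i = 13 + 5 = 18.
Iteration 4: 18 < 35 holds -> i = 18 + 5 = 23.
Iteration 5: 23 < 35 holds -> i = 23 + 5 = 28.
Iteration 6: 28 < 35 holds -> i = 28 + 5 = 33.
Iteration 7: 33 < 35 holds -> i = 33 + 5 = 38.
Iteration 8: 38 < 35 fails; recursion stops.
SUM(i) = 3 + 8 + 13 + 18 + 23 + 28 + 33 + 38 = 164.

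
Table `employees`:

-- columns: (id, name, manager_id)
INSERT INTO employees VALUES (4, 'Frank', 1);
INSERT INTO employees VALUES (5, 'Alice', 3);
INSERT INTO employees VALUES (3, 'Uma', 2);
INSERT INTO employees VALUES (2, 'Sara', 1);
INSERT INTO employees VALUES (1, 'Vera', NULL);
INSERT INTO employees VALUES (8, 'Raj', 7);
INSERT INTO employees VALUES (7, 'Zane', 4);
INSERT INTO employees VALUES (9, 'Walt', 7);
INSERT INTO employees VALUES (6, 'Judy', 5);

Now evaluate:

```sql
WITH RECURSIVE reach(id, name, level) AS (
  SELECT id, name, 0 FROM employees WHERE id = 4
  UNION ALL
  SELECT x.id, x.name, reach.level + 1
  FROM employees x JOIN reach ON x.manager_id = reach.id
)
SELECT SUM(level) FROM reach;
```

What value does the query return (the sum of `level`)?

5

Base: id=4 (Frank) at level 0.
Iteration 1: rows with manager_id in {4} -> Zane (id 7, level 1).
Iteration 2: rows with manager_id in {7} -> Raj (id 8, level 2), Walt (id 9, level 2).
Iteration 3: no rows with manager_id in {8,9}; recursion stops.
SUM(level) = 0 + 1 + 2 + 2 = 5.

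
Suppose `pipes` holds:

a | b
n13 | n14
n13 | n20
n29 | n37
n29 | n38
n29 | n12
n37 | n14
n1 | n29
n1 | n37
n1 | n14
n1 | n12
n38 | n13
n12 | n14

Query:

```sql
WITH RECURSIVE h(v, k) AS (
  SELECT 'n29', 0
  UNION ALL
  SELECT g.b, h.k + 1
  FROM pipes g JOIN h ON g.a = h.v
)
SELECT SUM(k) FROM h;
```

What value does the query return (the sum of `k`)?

Base: (n29, k=0).
Iteration 1: edges from {n29} -> (n12, k=1), (n37, k=1), (n38, k=1).
Iteration 2: edges from {n12,n37,n38} -> (n13, k=2), (n14, k=2) x2. [UNION ALL keeps all 3 new rows, including repeats]
Iteration 3: edges from {n13,n14} -> (n14, k=3), (n20, k=3).
Iteration 4: no outgoing edges from {n14,n20}; recursion stops.
SUM(k) = 0 + 1 + 1 + 1 + 2 + 2 + 2 + 3 + 3 = 15.

15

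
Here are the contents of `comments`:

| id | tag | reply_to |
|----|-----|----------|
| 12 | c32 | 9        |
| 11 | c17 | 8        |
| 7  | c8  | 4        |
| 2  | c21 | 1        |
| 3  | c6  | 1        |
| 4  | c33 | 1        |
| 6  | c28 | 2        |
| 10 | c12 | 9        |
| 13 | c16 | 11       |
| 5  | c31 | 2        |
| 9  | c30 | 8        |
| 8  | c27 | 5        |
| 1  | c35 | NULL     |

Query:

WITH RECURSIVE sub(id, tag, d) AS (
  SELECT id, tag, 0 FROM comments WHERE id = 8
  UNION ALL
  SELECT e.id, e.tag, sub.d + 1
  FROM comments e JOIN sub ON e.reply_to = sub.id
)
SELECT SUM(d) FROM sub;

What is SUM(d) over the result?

8

Base: id=8 (c27) at d 0.
Iteration 1: rows with reply_to in {8} -> c30 (id 9, d 1), c17 (id 11, d 1).
Iteration 2: rows with reply_to in {9,11} -> c12 (id 10, d 2), c32 (id 12, d 2), c16 (id 13, d 2).
Iteration 3: no rows with reply_to in {10,12,13}; recursion stops.
SUM(d) = 0 + 1 + 1 + 2 + 2 + 2 = 8.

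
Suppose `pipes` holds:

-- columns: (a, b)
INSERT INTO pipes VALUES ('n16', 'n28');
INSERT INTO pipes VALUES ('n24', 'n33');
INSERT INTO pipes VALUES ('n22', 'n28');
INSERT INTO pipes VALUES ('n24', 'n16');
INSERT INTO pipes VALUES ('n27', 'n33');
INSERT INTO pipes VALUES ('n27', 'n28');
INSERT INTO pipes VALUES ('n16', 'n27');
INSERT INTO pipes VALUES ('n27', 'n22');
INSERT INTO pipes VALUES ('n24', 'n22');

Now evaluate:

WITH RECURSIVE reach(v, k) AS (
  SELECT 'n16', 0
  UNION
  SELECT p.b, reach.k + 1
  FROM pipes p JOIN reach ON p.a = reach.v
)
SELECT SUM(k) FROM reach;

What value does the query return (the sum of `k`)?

Base: (n16, k=0).
Iteration 1: edges from {n16} -> (n27, k=1), (n28, k=1).
Iteration 2: edges from {n27,n28} -> (n22, k=2), (n28, k=2), (n33, k=2).
Iteration 3: edges from {n22,n28,n33} -> (n28, k=3).
Iteration 4: no outgoing edges from {n28}; recursion stops.
SUM(k) = 0 + 1 + 1 + 2 + 2 + 2 + 3 = 11.

11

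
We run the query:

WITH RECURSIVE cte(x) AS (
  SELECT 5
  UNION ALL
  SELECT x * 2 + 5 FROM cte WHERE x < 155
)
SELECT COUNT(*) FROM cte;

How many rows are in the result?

5

Base: x=5.
Iteration 1: 5 < 155 holds -> x = 5 * 2 + 5 = 15.
Iteration 2: 15 < 155 holds -> x = 15 * 2 + 5 = 35.
Iteration 3: 35 < 155 holds -> x = 35 * 2 + 5 = 75.
Iteration 4: 75 < 155 holds -> x = 75 * 2 + 5 = 155.
Iteration 5: 155 < 155 fails; recursion stops.
Total rows emitted: 5.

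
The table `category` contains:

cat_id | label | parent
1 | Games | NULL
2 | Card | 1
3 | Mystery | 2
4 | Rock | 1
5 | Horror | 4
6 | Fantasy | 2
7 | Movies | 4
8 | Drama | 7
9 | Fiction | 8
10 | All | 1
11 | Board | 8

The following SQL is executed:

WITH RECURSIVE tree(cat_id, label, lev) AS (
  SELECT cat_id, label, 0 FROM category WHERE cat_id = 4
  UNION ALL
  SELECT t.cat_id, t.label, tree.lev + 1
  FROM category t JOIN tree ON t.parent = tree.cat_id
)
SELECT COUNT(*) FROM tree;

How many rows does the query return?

Base: cat_id=4 (Rock) at lev 0.
Iteration 1: rows with parent in {4} -> Horror (id 5, lev 1), Movies (id 7, lev 1).
Iteration 2: rows with parent in {5,7} -> Drama (id 8, lev 2).
Iteration 3: rows with parent in {8} -> Fiction (id 9, lev 3), Board (id 11, lev 3).
Iteration 4: no rows with parent in {9,11}; recursion stops.
Total rows emitted: 6.

6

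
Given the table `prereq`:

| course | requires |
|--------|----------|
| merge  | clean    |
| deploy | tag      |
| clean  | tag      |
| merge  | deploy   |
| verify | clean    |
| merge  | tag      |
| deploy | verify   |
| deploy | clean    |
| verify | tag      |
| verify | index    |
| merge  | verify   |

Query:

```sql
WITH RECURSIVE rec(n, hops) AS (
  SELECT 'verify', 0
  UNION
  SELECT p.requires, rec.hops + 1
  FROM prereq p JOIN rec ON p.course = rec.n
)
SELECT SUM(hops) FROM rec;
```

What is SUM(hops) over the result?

Base: (verify, hops=0).
Iteration 1: edges from {verify} -> (clean, hops=1), (index, hops=1), (tag, hops=1).
Iteration 2: edges from {clean,index,tag} -> (tag, hops=2).
Iteration 3: no outgoing edges from {tag}; recursion stops.
SUM(hops) = 0 + 1 + 1 + 1 + 2 = 5.

5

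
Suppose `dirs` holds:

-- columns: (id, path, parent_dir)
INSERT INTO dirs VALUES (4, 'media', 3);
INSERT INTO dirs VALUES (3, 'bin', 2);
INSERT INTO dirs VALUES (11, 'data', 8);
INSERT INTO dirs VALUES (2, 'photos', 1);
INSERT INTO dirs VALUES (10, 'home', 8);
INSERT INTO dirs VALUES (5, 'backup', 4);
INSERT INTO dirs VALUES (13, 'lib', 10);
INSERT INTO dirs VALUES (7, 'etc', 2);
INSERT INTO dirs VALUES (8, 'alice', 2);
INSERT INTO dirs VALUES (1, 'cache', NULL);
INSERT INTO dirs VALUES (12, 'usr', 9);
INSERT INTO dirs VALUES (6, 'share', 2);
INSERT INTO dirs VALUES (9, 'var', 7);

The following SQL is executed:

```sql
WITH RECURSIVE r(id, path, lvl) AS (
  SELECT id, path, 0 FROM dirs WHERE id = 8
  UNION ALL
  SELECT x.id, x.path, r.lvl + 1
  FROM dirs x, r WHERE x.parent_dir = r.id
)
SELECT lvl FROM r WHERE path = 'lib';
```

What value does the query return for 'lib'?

2

Base: id=8 (alice) at lvl 0.
Iteration 1: rows with parent_dir in {8} -> home (id 10, lvl 1), data (id 11, lvl 1).
Iteration 2: rows with parent_dir in {10,11} -> lib (id 13, lvl 2).
Iteration 3: no rows with parent_dir in {13}; recursion stops.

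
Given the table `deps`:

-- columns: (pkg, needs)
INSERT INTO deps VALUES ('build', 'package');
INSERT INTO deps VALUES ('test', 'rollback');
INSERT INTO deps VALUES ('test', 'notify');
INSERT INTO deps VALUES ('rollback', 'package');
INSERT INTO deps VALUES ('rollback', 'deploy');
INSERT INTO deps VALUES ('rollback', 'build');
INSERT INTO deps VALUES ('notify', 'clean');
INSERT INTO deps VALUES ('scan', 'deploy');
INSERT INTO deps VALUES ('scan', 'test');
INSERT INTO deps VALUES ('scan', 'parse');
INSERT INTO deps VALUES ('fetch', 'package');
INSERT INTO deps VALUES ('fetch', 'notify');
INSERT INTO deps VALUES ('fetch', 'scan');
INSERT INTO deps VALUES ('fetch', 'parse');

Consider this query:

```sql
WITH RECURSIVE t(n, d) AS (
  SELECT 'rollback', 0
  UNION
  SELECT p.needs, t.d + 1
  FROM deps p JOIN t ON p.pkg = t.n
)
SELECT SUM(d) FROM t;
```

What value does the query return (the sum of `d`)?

5

Base: (rollback, d=0).
Iteration 1: edges from {rollback} -> (build, d=1), (deploy, d=1), (package, d=1).
Iteration 2: edges from {build,deploy,package} -> (package, d=2).
Iteration 3: no outgoing edges from {package}; recursion stops.
SUM(d) = 0 + 1 + 1 + 1 + 2 = 5.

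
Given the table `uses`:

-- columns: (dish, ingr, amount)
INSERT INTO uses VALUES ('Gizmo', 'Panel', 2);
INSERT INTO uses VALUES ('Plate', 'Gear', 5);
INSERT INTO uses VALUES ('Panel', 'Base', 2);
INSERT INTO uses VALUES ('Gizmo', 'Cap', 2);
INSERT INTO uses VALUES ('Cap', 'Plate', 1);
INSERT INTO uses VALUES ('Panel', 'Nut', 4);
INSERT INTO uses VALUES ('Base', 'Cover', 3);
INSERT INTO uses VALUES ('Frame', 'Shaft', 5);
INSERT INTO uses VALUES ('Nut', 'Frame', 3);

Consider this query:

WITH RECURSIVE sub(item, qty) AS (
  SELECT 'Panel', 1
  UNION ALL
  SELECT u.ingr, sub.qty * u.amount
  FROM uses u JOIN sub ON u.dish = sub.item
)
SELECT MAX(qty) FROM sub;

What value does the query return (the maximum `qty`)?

60

Base: (Panel, qty=1).
Iteration 1: components of {Panel} -> Base = 1*2 = 2, Nut = 1*4 = 4.
Iteration 2: components of {Base,Nut} -> Cover = 2*3 = 6, Frame = 4*3 = 12.
Iteration 3: components of {Cover,Frame} -> Shaft = 12*5 = 60.
Iteration 4: no further components; recursion stops.
qty values: 1, 4, 2, 12, 6, 60; the maximum is 60.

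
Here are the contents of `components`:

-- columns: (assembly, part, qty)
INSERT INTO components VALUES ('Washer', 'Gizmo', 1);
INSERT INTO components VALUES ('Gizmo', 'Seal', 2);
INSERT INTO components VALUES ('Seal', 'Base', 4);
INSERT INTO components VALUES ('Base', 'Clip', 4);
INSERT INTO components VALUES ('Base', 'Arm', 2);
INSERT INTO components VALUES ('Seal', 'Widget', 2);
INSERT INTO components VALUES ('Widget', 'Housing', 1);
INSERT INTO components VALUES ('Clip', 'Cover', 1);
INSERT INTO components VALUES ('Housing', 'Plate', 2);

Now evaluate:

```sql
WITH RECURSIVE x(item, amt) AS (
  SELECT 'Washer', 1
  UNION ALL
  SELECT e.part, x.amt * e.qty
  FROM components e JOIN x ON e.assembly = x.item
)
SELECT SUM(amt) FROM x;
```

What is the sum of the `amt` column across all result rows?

108

Base: (Washer, amt=1).
Iteration 1: components of {Washer} -> Gizmo = 1*1 = 1.
Iteration 2: components of {Gizmo} -> Seal = 1*2 = 2.
Iteration 3: components of {Seal} -> Base = 2*4 = 8, Widget = 2*2 = 4.
Iteration 4: components of {Base,Widget} -> Arm = 8*2 = 16, Clip = 8*4 = 32, Housing = 4*1 = 4.
Iteration 5: components of {Arm,Clip,Housing} -> Cover = 32*1 = 32, Plate = 4*2 = 8.
Iteration 6: no further components; recursion stops.
SUM(amt) = 1 + 1 + 2 + 8 + 4 + 32 + 16 + 4 + 32 + 8 = 108.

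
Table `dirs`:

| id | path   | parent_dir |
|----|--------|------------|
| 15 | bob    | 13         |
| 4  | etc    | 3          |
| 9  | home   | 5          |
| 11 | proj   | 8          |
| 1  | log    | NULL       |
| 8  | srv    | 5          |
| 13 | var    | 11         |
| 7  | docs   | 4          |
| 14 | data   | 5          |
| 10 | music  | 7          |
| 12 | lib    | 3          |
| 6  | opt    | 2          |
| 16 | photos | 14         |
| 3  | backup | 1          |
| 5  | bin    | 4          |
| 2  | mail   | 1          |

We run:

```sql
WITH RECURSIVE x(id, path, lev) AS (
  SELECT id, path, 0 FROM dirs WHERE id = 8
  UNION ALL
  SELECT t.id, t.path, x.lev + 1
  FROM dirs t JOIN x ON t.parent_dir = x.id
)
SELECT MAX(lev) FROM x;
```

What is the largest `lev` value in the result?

Base: id=8 (srv) at lev 0.
Iteration 1: rows with parent_dir in {8} -> proj (id 11, lev 1).
Iteration 2: rows with parent_dir in {11} -> var (id 13, lev 2).
Iteration 3: rows with parent_dir in {13} -> bob (id 15, lev 3).
Iteration 4: no rows with parent_dir in {15}; recursion stops.
lev values: 0, 1, 2, 3; the maximum is 3.

3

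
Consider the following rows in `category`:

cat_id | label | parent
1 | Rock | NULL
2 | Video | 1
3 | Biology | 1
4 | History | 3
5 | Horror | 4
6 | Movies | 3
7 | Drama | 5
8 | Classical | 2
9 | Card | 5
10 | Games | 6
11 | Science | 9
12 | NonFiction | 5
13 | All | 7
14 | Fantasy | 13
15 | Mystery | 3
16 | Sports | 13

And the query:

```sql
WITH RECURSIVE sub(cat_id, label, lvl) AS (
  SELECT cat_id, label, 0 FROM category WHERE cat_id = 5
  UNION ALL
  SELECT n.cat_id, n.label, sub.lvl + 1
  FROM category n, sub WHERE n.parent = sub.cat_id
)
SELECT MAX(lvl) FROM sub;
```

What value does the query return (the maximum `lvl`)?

Base: cat_id=5 (Horror) at lvl 0.
Iteration 1: rows with parent in {5} -> Drama (id 7, lvl 1), Card (id 9, lvl 1), NonFiction (id 12, lvl 1).
Iteration 2: rows with parent in {7,9,12} -> Science (id 11, lvl 2), All (id 13, lvl 2).
Iteration 3: rows with parent in {11,13} -> Fantasy (id 14, lvl 3), Sports (id 16, lvl 3).
Iteration 4: no rows with parent in {14,16}; recursion stops.
lvl values: 0, 1, 1, 1, 2, 2, 3, 3; the maximum is 3.

3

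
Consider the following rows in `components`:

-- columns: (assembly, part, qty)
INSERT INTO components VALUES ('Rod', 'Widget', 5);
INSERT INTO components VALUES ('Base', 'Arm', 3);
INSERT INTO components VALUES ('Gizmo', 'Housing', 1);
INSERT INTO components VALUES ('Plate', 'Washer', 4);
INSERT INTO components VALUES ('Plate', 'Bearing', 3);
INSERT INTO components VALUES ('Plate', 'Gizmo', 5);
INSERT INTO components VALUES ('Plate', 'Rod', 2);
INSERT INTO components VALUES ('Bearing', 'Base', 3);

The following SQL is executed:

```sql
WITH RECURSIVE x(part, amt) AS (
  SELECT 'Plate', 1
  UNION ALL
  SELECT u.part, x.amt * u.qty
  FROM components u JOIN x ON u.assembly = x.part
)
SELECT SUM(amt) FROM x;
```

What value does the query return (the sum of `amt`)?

Base: (Plate, amt=1).
Iteration 1: components of {Plate} -> Bearing = 1*3 = 3, Gizmo = 1*5 = 5, Rod = 1*2 = 2, Washer = 1*4 = 4.
Iteration 2: components of {Bearing,Gizmo,Rod,Washer} -> Base = 3*3 = 9, Housing = 5*1 = 5, Widget = 2*5 = 10.
Iteration 3: components of {Base,Housing,Widget} -> Arm = 9*3 = 27.
Iteration 4: no further components; recursion stops.
SUM(amt) = 1 + 2 + 5 + 4 + 3 + 10 + 5 + 9 + 27 = 66.

66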